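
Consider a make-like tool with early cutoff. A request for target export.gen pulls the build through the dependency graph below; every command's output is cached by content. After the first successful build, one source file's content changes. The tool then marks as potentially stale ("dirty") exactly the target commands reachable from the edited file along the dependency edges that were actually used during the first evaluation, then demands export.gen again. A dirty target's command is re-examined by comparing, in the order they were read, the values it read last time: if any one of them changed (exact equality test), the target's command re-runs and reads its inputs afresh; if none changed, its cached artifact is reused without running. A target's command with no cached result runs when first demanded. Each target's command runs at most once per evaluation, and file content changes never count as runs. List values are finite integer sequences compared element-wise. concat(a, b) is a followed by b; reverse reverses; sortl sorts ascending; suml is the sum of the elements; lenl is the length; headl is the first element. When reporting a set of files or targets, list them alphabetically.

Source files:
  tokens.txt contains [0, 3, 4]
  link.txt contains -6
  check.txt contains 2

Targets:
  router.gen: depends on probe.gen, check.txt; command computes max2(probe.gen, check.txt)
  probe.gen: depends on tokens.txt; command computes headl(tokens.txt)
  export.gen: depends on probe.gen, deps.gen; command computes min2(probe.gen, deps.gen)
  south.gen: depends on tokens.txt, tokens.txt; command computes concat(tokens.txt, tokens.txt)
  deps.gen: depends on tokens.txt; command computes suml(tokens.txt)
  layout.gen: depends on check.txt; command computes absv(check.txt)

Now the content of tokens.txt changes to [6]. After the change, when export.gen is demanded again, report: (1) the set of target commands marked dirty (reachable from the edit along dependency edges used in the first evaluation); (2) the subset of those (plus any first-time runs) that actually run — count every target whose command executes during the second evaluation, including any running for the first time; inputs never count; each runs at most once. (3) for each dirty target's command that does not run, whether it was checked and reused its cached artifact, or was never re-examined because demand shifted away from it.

The edit dirties: deps.gen, export.gen, probe.gen.
3 target commands run: deps.gen, export.gen, probe.gen.
No dirty target's command escaped a run.

First demand of the output computes:
  deps.gen = suml([0, 3, 4]) = 7
  probe.gen = headl([0, 3, 4]) = 0
  export.gen = min2(0, 7) = 0

After the edit, cleaning proceeds:
  deps.gen: a read changed (tokens.txt [0, 3, 4]->[6]) — executes, giving 6.
  probe.gen: a read changed (tokens.txt [0, 3, 4]->[6]) — executes, giving 6.
  export.gen: a read changed (probe.gen 0->6; deps.gen 7->6) — executes, giving 6.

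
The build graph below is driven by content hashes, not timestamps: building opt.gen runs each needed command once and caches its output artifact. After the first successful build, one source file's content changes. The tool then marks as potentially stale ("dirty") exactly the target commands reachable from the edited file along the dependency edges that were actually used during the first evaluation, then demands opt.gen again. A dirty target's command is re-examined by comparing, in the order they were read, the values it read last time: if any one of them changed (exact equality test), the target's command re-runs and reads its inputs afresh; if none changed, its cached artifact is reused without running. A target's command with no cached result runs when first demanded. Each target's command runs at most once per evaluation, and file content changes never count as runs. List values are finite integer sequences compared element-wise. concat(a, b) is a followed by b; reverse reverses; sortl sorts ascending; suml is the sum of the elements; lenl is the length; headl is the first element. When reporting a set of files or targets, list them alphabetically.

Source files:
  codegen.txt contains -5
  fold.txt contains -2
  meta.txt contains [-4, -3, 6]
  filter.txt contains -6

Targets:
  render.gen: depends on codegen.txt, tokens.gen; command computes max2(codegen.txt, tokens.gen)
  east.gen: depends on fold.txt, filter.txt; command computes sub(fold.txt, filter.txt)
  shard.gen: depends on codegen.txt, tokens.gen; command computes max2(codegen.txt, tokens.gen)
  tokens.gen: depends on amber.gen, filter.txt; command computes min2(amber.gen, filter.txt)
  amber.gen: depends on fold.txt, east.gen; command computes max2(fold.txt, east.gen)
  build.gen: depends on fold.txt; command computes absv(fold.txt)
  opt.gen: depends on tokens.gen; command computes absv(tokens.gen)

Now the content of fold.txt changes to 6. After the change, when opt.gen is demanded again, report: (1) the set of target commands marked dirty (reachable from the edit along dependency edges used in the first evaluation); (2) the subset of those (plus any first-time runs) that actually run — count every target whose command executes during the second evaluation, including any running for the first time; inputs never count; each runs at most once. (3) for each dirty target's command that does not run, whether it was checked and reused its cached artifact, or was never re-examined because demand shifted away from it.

Dirty set: amber.gen, east.gen, opt.gen, tokens.gen.
Run set: amber.gen, east.gen, tokens.gen (3 run).
Re-examined without running (cache reused): opt.gen.
The important point: tokens.gen recomputes to an identical value, and the output ends up unchanged.

Initial pass — values computed on the first demand:
  east.gen = sub(-2, -6) = 4
  amber.gen = max2(-2, 4) = 4
  tokens.gen = min2(4, -6) = -6
  opt.gen = absv(-6) = 6

Second demand — change propagation:
  east.gen: re-runs because fold.txt -2->6; new result 12.
  amber.gen: re-runs because fold.txt -2->6; east.gen 4->12; new result 12.
  tokens.gen: re-runs because amber.gen 4->12; new result -6 (unchanged).
  opt.gen: re-examined; everything it read last time is the same (tokens.gen unchanged) — cache 6 kept, no run.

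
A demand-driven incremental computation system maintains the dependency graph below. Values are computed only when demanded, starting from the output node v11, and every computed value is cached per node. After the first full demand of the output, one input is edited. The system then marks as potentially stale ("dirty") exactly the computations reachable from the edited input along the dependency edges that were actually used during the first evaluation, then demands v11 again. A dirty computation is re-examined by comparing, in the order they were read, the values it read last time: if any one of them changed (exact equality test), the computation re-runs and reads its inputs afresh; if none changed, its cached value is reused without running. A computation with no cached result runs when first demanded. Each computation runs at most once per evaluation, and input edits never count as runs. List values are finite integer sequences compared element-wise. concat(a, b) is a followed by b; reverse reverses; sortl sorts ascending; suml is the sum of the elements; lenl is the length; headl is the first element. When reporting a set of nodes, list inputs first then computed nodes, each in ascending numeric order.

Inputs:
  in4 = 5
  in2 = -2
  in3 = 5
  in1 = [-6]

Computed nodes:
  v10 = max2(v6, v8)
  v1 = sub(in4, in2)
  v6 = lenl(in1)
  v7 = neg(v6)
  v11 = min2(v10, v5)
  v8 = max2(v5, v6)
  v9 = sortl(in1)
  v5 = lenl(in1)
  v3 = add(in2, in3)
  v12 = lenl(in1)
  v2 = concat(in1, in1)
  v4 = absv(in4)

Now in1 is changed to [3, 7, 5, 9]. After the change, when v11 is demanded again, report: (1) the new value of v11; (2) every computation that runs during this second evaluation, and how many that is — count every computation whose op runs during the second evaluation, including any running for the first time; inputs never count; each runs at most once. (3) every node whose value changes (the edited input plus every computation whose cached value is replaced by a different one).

New value of v11: 4.
Computations that run: v5, v6, v8, v10, v11 — 5 in total.
Values that change: in1, v5, v6, v8, v10, v11.

First evaluation (everything demanded from the output):
  v5 = lenl([-6]) = 1
  v6 = lenl([-6]) = 1
  v8 = max2(1, 1) = 1
  v10 = max2(1, 1) = 1
  v11 = min2(1, 1) = 1

Propagation after the edit:
  v5: runs — in1 [-6]->[3, 7, 5, 9]; result 4.
  v6: runs — in1 [-6]->[3, 7, 5, 9]; result 4.
  v8: runs — v5 1->4; v6 1->4; result 4.
  v10: runs — v6 1->4; v8 1->4; result 4.
  v11: runs — v10 1->4; v5 1->4; result 4.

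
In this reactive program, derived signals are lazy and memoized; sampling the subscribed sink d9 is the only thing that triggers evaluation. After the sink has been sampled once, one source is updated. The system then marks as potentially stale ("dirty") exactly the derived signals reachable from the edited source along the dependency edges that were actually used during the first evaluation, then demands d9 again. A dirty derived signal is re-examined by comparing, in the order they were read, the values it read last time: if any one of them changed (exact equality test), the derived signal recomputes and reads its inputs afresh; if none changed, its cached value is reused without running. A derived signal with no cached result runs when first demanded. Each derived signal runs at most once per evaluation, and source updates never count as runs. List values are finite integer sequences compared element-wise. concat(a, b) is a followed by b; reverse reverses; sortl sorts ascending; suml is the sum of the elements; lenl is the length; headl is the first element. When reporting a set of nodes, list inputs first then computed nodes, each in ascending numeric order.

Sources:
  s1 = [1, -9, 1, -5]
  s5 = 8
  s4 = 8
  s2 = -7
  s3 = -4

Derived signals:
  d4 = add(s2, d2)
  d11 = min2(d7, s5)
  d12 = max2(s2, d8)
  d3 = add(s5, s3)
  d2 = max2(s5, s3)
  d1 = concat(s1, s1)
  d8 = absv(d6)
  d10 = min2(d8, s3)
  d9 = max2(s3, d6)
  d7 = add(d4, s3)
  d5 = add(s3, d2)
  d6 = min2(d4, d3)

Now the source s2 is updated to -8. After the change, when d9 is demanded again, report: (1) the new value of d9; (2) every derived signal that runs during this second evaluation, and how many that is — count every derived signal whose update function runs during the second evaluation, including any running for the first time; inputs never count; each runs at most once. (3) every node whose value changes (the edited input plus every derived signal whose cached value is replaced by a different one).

Demanding d9 again yields 0.
3 derived signals run: d4, d6, d9.
The nodes whose values change: s2, d4, d6, d9.

First demand of the output computes:
  d2 = max2(8, -4) = 8
  d3 = add(8, -4) = 4
  d4 = add(-7, 8) = 1
  d6 = min2(1, 4) = 1
  d9 = max2(-4, 1) = 1

After the edit, cleaning proceeds:
  d4: a read changed (s2 -7->-8) — executes, giving 0.
  d6: a read changed (d4 1->0) — executes, giving 0.
  d9: a read changed (d6 1->0) — executes, giving 0.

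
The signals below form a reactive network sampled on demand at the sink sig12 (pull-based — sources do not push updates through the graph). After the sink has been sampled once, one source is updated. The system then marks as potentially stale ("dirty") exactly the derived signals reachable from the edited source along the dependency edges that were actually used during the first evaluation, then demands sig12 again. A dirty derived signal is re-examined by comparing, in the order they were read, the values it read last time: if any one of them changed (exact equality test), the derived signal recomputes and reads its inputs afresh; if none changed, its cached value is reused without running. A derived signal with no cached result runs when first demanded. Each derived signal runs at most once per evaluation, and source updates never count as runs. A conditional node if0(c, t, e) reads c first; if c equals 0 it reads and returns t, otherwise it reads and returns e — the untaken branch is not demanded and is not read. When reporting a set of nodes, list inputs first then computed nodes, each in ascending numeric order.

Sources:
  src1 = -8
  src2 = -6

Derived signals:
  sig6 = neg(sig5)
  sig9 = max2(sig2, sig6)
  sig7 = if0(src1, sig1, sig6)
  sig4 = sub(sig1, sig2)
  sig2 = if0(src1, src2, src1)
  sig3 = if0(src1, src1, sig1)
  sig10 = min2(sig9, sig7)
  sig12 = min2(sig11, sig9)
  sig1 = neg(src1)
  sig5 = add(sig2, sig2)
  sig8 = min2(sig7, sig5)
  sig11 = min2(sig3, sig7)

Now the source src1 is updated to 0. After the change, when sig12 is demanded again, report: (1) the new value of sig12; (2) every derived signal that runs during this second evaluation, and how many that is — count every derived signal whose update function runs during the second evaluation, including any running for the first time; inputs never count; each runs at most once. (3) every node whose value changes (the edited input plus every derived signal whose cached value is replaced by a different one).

Initial pass — values computed on the first demand:
  sig1 = neg(-8) = 8
  sig2 = if0(src1=-8 -> else branch src1) = -8
  sig3 = if0(src1=-8 -> else branch sig1) = 8
  sig5 = add(-8, -8) = -16
  sig6 = neg(-16) = 16
  sig7 = if0(src1=-8 -> else branch sig6) = 16
  sig9 = max2(-8, 16) = 16
  sig11 = min2(8, 16) = 8
  sig12 = min2(8, 16) = 8

Second demand — change propagation:
  sig1: re-runs because src1 -8->0; new result 0.
  sig2: re-runs because src1 -8->0; src1 -8->0; new result -6.
  sig3: re-runs because src1 -8->0; sig1 8->0; new result 0.
  sig5: re-runs because sig2 -8->-6; sig2 -8->-6; new result -12.
  sig6: re-runs because sig5 -16->-12; new result 12.
  sig7: re-runs because src1 -8->0; sig6 16->12; new result 0.
  sig9: re-runs because sig2 -8->-6; sig6 16->12; new result 12.
  sig11: re-runs because sig3 8->0; sig7 16->0; new result 0.
  sig12: re-runs because sig11 8->0; sig9 16->12; new result 0.

sig12 now evaluates to 0.
Run set: sig1, sig2, sig3, sig5, sig6, sig7, sig9, sig11, sig12 (9 run).
Changed values: src1, sig1, sig2, sig3, sig5, sig6, sig7, sig9, sig11, sig12.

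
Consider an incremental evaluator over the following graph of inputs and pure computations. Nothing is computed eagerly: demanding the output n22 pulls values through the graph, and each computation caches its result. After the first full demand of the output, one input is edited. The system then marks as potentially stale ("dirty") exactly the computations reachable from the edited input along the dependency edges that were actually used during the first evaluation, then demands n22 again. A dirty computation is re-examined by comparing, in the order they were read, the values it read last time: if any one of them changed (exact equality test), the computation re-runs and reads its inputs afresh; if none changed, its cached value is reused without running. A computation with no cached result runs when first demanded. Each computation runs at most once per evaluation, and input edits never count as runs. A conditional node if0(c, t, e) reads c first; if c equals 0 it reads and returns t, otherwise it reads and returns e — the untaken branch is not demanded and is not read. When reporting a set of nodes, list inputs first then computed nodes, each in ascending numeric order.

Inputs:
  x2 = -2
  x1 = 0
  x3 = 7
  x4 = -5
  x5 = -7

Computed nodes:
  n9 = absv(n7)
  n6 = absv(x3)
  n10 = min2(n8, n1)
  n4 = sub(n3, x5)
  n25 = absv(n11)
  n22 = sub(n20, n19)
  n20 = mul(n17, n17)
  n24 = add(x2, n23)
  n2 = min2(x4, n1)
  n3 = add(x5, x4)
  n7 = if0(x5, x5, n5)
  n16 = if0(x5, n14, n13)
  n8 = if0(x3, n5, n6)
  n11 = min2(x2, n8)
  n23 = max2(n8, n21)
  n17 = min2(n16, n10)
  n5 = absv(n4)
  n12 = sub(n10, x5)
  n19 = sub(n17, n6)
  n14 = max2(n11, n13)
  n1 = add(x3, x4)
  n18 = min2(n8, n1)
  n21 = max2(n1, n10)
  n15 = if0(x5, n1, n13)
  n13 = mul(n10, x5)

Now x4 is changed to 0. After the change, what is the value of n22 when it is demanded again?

Initial pass — values computed on the first demand:
  n1 = add(7, -5) = 2
  n6 = absv(7) = 7
  n8 = if0(x3=7 -> else branch n6) = 7
  n10 = min2(7, 2) = 2
  n13 = mul(2, -7) = -14
  n16 = if0(x5=-7 -> else branch n13) = -14
  n17 = min2(-14, 2) = -14
  n19 = sub(-14, 7) = -21
  n20 = mul(-14, -14) = 196
  n22 = sub(196, -21) = 217

Second demand — change propagation:
  n1: re-runs because x4 -5->0; new result 7.
  n10: re-runs because n1 2->7; new result 7.
  n13: re-runs because n10 2->7; new result -49.
  n16: re-runs because n13 -14->-49; new result -49.
  n17: re-runs because n16 -14->-49; n10 2->7; new result -49.
  n19: re-runs because n17 -14->-49; new result -56.
  n20: re-runs because n17 -14->-49; n17 -14->-49; new result 2401.
  n22: re-runs because n20 196->2401; n19 -21->-56; new result 2457.

n22 now evaluates to 2457.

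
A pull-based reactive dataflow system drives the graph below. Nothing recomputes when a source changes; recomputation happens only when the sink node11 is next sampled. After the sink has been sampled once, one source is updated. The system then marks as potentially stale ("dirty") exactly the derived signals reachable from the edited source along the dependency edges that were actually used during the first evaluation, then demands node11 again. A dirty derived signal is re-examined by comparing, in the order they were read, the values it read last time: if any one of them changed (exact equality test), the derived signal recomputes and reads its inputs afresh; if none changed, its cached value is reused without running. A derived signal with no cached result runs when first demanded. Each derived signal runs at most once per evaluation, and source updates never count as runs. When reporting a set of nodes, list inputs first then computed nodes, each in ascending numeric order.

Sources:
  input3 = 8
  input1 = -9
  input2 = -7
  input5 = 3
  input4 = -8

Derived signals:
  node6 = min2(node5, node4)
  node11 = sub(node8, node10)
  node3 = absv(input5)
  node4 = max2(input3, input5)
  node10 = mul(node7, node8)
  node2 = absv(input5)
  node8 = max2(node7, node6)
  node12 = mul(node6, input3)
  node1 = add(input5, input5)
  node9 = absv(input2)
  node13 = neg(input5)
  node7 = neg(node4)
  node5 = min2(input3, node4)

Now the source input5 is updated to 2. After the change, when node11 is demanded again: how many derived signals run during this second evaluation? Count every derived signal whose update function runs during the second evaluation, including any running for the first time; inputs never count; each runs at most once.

Derived signals that run: node4 — 1 in total.
Key observation: the change is absorbed at node4 — it re-runs but produces the same value, and the output's value is unchanged.

First evaluation (everything demanded from the output):
  node4 = max2(8, 3) = 8
  node5 = min2(8, 8) = 8
  node6 = min2(8, 8) = 8
  node7 = neg(8) = -8
  node8 = max2(-8, 8) = 8
  node10 = mul(-8, 8) = -64
  node11 = sub(8, -64) = 72

Propagation after the edit:
  node4: runs — input5 3->2; result 8 (same value as before).
  node5: checked — values it read are unchanged (input3 unchanged, node4 unchanged); reused cached 8 without running.
  node6: checked — values it read are unchanged (node5 unchanged, node4 unchanged); reused cached 8 without running.
  node7: checked — values it read are unchanged (node4 unchanged); reused cached -8 without running.
  node8: checked — values it read are unchanged (node7 unchanged, node6 unchanged); reused cached 8 without running.
  node10: checked — values it read are unchanged (node7 unchanged, node8 unchanged); reused cached -64 without running.
  node11: checked — values it read are unchanged (node8 unchanged, node10 unchanged); reused cached 72 without running.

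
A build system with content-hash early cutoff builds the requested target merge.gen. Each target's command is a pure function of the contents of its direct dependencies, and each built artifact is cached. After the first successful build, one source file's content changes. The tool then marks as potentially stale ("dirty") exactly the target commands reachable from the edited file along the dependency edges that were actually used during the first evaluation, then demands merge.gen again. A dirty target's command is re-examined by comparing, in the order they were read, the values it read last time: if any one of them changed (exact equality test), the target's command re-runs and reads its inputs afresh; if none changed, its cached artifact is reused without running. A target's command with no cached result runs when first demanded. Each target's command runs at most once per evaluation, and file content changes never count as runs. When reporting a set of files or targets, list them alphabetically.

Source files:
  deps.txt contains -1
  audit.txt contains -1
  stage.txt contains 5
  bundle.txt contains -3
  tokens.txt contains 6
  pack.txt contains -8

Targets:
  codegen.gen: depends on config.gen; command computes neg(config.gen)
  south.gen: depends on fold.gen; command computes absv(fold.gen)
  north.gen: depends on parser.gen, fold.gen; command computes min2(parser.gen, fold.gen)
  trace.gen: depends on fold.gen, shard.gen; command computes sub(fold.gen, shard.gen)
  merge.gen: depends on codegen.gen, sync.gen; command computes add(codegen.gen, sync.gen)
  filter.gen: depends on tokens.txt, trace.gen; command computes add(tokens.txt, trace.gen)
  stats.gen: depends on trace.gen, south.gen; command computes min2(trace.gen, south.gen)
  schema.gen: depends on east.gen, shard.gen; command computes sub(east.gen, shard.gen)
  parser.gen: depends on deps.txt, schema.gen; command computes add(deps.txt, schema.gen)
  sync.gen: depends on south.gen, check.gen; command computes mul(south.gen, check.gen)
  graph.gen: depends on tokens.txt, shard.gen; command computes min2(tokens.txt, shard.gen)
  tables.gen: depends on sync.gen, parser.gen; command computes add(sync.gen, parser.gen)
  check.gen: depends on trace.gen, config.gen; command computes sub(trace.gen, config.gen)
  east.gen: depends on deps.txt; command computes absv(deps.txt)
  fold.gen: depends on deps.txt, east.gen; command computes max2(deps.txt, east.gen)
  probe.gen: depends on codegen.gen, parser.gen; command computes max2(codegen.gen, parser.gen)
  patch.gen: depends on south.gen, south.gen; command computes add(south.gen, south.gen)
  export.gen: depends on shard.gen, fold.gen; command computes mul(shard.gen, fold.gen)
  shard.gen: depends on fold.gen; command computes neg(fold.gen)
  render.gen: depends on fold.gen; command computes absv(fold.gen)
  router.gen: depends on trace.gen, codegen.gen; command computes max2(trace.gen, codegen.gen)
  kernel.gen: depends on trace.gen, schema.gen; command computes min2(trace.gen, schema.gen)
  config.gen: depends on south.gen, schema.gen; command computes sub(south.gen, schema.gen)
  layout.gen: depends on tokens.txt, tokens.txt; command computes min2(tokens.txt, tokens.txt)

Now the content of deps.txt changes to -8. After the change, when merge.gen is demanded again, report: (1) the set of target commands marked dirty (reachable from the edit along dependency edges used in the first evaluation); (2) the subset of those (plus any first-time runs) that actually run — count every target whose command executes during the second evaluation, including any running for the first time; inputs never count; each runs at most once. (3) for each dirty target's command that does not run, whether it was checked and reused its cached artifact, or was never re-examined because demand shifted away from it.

Marked dirty: check.gen, codegen.gen, config.gen, east.gen, fold.gen, merge.gen, schema.gen, shard.gen, south.gen, sync.gen, trace.gen.
Target commands that run: check.gen, codegen.gen, config.gen, east.gen, fold.gen, merge.gen, schema.gen, shard.gen, south.gen, sync.gen, trace.gen — 11 in total.
Every dirty target's command ran.

First evaluation (everything demanded from the output):
  east.gen = absv(-1) = 1
  fold.gen = max2(-1, 1) = 1
  shard.gen = neg(1) = -1
  schema.gen = sub(1, -1) = 2
  south.gen = absv(1) = 1
  config.gen = sub(1, 2) = -1
  codegen.gen = neg(-1) = 1
  trace.gen = sub(1, -1) = 2
  check.gen = sub(2, -1) = 3
  sync.gen = mul(1, 3) = 3
  merge.gen = add(1, 3) = 4

Propagation after the edit:
  east.gen: runs — deps.txt -1->-8; result 8.
  fold.gen: runs — deps.txt -1->-8; east.gen 1->8; result 8.
  shard.gen: runs — fold.gen 1->8; result -8.
  schema.gen: runs — east.gen 1->8; shard.gen -1->-8; result 16.
  south.gen: runs — fold.gen 1->8; result 8.
  config.gen: runs — south.gen 1->8; schema.gen 2->16; result -8.
  codegen.gen: runs — config.gen -1->-8; result 8.
  trace.gen: runs — fold.gen 1->8; shard.gen -1->-8; result 16.
  check.gen: runs — trace.gen 2->16; config.gen -1->-8; result 24.
  sync.gen: runs — south.gen 1->8; check.gen 3->24; result 192.
  merge.gen: runs — codegen.gen 1->8; sync.gen 3->192; result 200.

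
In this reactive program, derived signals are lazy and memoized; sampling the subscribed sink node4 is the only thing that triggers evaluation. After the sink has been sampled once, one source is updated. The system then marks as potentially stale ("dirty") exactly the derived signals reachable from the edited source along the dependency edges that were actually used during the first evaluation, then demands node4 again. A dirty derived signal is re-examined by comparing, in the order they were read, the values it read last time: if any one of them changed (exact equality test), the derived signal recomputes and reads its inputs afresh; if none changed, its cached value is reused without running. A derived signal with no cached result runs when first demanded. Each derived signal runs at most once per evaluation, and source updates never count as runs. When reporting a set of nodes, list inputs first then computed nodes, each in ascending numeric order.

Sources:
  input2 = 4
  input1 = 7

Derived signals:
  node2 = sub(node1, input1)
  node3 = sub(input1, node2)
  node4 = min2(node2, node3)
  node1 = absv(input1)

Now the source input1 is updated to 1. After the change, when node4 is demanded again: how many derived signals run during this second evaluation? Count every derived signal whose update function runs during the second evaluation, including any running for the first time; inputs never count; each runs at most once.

First demand of the output computes:
  node1 = absv(7) = 7
  node2 = sub(7, 7) = 0
  node3 = sub(7, 0) = 7
  node4 = min2(0, 7) = 0

After the edit, cleaning proceeds:
  node1: a read changed (input1 7->1) — executes, giving 1.
  node2: a read changed (node1 7->1; input1 7->1) — executes, giving 0 — identical to its old value.
  node3: a read changed (input1 7->1) — executes, giving 1.
  node4: a read changed (node3 7->1) — executes, giving 0 — identical to its old value.

4 derived signals run: node1, node2, node3, node4.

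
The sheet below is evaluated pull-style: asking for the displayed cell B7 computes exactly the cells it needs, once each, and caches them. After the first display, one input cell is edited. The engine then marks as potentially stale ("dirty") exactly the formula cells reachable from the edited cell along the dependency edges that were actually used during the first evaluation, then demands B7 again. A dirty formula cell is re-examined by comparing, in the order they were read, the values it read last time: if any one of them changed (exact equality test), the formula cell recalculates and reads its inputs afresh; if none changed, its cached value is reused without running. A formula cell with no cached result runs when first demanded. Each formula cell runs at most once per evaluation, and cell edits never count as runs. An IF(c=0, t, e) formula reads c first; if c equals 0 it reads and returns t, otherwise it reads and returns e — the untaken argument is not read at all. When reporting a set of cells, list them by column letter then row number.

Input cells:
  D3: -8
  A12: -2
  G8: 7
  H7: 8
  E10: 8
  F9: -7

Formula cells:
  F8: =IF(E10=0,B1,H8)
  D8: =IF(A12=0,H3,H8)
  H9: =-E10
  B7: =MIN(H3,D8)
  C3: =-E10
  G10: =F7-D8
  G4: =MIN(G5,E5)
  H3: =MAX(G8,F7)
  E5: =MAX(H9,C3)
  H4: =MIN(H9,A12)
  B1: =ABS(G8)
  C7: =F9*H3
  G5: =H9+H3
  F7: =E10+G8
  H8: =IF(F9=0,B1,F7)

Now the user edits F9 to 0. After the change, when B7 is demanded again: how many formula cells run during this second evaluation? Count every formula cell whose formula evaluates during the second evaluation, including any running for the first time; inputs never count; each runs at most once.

4 formula cells run: B1, B7, D8, H8.
Note the branch switch — B1 had no cache and runs now for the first time.

First demand of the output computes:
  F7 = 8 + 7 = 15
  H3 = MAX(7, 15) = 15
  H8 = IF(F9=0: F9=-7 -> else branch F7) = 15
  D8 = IF(A12=0: A12=-2 -> else branch H8) = 15
  B7 = MIN(15, 15) = 15

After the edit, cleaning proceeds:
  B1: had never run; runs now, result 7.
  H8: a read changed (F9 -7->0) — executes, giving 7.
  D8: a read changed (H8 15->7) — executes, giving 7.
  B7: a read changed (D8 15->7) — executes, giving 7.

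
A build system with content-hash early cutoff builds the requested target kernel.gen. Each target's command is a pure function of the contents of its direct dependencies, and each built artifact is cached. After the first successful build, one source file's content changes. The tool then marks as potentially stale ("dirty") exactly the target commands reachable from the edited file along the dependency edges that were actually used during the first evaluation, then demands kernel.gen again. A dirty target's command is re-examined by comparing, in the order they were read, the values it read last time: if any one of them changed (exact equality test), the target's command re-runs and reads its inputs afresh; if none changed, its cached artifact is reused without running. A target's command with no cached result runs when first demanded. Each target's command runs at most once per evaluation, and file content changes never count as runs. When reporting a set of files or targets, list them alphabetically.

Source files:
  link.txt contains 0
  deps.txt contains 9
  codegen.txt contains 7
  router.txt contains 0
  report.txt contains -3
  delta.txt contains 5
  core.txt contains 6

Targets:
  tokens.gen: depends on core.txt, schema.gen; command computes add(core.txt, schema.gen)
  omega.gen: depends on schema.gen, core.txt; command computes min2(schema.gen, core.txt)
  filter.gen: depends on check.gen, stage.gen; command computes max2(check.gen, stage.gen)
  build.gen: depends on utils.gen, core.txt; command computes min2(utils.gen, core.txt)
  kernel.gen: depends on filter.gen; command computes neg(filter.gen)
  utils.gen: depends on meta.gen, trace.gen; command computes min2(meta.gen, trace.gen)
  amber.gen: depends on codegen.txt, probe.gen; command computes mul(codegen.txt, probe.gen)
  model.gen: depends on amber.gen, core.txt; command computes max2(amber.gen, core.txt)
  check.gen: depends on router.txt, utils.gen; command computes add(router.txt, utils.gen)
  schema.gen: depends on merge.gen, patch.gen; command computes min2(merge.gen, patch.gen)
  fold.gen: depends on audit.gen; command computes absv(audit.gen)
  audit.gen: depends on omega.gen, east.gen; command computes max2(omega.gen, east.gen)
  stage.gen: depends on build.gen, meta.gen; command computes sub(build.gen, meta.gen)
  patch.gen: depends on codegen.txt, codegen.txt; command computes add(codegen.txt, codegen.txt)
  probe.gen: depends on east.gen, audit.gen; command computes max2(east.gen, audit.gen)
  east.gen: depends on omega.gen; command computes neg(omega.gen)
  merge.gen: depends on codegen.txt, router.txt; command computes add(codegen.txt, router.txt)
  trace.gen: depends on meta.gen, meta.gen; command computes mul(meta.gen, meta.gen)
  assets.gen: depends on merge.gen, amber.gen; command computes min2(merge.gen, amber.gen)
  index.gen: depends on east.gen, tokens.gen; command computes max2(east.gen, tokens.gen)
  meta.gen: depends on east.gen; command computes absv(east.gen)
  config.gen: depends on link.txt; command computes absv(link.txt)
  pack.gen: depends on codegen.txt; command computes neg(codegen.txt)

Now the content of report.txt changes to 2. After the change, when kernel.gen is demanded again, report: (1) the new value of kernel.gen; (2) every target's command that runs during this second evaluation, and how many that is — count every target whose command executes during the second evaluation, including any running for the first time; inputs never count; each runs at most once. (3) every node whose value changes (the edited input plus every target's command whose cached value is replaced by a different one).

First evaluation (everything demanded from the output):
  merge.gen = add(7, 0) = 7
  patch.gen = add(7, 7) = 14
  schema.gen = min2(7, 14) = 7
  omega.gen = min2(7, 6) = 6
  east.gen = neg(6) = -6
  meta.gen = absv(-6) = 6
  trace.gen = mul(6, 6) = 36
  utils.gen = min2(6, 36) = 6
  build.gen = min2(6, 6) = 6
  check.gen = add(0, 6) = 6
  stage.gen = sub(6, 6) = 0
  filter.gen = max2(6, 0) = 6
  kernel.gen = neg(6) = -6

Propagation after the edit:
  report.txt feeds no computation that the output demands — nothing is marked dirty and nothing runs.

Key observation: report.txt is never demanded by the output, so the edit triggers no recomputation at all.

New value of kernel.gen: -6.
Target commands that run: none — 0 in total.
Values that change: report.txt.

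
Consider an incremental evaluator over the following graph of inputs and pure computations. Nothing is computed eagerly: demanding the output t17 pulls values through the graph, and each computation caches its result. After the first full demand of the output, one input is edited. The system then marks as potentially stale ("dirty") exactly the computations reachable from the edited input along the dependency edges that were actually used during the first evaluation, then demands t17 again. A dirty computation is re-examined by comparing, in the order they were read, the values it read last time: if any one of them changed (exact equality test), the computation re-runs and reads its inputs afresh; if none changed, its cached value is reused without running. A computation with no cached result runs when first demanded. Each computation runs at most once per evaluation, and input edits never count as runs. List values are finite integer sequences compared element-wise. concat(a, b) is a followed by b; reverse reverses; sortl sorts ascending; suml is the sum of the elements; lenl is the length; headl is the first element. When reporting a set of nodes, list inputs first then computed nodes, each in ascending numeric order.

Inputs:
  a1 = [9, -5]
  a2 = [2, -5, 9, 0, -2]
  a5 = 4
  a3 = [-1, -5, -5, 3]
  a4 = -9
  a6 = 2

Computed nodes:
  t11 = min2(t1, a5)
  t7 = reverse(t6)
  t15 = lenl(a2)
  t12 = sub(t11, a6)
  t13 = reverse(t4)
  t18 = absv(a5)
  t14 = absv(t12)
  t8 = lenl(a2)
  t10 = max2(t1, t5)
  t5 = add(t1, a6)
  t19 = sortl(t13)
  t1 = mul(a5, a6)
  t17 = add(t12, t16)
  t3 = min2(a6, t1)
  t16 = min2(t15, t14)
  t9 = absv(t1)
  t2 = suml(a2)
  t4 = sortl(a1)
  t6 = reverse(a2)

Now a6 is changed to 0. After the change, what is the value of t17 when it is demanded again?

Initial pass — values computed on the first demand:
  t1 = mul(4, 2) = 8
  t11 = min2(8, 4) = 4
  t12 = sub(4, 2) = 2
  t14 = absv(2) = 2
  t15 = lenl([2, -5, 9, 0, -2]) = 5
  t16 = min2(5, 2) = 2
  t17 = add(2, 2) = 4

Second demand — change propagation:
  t1: re-runs because a6 2->0; new result 0.
  t11: re-runs because t1 8->0; new result 0.
  t12: re-runs because t11 4->0; a6 2->0; new result 0.
  t14: re-runs because t12 2->0; new result 0.
  t16: re-runs because t14 2->0; new result 0.
  t17: re-runs because t12 2->0; t16 2->0; new result 0.

t17 now evaluates to 0.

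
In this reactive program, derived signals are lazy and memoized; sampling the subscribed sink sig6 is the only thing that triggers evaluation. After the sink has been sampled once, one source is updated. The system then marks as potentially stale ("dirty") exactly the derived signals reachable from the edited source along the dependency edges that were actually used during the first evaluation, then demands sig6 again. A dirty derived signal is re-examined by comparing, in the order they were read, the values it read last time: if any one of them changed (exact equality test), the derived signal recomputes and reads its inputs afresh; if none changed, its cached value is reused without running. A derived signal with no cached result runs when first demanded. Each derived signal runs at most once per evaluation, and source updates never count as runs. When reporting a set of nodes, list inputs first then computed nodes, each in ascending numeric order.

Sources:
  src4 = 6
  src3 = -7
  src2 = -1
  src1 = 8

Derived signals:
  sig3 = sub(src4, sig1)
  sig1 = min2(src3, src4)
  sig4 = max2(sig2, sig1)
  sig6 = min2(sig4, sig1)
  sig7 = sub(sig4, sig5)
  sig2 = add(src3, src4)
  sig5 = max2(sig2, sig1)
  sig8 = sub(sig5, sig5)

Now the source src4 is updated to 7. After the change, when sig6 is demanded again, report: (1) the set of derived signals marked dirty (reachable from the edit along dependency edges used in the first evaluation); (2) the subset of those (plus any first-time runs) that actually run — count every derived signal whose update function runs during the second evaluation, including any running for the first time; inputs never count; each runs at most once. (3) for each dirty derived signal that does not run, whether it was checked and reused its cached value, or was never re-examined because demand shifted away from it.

First demand of the output computes:
  sig1 = min2(-7, 6) = -7
  sig2 = add(-7, 6) = -1
  sig4 = max2(-1, -7) = -1
  sig6 = min2(-1, -7) = -7

After the edit, cleaning proceeds:
  sig1: a read changed (src4 6->7) — executes, giving -7 — identical to its old value.
  sig2: a read changed (src4 6->7) — executes, giving 0.
  sig4: a read changed (sig2 -1->0) — executes, giving 0.
  sig6: a read changed (sig4 -1->0) — executes, giving -7 — identical to its old value.

The edit dirties: sig1, sig2, sig4, sig6.
4 derived signals run: sig1, sig2, sig4, sig6.
No dirty derived signal escaped a run.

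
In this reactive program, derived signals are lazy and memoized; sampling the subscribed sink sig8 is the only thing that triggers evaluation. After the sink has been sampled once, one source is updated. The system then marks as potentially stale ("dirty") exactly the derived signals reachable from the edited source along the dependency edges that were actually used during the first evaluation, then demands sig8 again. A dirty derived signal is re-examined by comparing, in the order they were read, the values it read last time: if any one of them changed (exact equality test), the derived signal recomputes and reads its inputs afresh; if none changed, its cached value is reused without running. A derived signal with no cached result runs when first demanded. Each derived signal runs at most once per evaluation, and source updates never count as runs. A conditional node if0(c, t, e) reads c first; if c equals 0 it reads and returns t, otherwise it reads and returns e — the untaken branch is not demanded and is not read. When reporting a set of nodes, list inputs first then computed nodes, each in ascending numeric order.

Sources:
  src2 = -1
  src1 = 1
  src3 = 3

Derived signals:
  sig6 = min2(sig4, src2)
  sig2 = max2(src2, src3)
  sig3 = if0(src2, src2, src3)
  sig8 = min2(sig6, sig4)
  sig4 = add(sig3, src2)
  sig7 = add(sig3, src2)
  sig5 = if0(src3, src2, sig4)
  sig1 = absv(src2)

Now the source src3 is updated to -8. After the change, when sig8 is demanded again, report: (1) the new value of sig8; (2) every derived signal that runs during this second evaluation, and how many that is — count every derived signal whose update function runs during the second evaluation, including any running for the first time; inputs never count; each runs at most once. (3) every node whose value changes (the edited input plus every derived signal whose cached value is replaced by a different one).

First demand of the output computes:
  sig3 = if0(src2=-1 -> else branch src3) = 3
  sig4 = add(3, -1) = 2
  sig6 = min2(2, -1) = -1
  sig8 = min2(-1, 2) = -1

After the edit, cleaning proceeds:
  sig3: a read changed (src3 3->-8) — executes, giving -8.
  sig4: a read changed (sig3 3->-8) — executes, giving -9.
  sig6: a read changed (sig4 2->-9) — executes, giving -9.
  sig8: a read changed (sig6 -1->-9; sig4 2->-9) — executes, giving -9.

Demanding sig8 again yields -9.
4 derived signals run: sig3, sig4, sig6, sig8.
The nodes whose values change: src3, sig3, sig4, sig6, sig8.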